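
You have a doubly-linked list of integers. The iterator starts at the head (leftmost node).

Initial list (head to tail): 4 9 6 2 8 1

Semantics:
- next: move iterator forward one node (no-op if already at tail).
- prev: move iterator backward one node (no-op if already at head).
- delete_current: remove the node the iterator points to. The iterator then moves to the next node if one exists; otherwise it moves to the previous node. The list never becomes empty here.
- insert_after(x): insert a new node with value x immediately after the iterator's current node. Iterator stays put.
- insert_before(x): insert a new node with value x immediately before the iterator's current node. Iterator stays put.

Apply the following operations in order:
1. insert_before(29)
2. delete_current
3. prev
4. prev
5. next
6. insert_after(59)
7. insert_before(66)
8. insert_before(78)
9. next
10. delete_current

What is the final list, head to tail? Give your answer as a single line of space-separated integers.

Answer: 29 66 78 9 6 2 8 1

Derivation:
After 1 (insert_before(29)): list=[29, 4, 9, 6, 2, 8, 1] cursor@4
After 2 (delete_current): list=[29, 9, 6, 2, 8, 1] cursor@9
After 3 (prev): list=[29, 9, 6, 2, 8, 1] cursor@29
After 4 (prev): list=[29, 9, 6, 2, 8, 1] cursor@29
After 5 (next): list=[29, 9, 6, 2, 8, 1] cursor@9
After 6 (insert_after(59)): list=[29, 9, 59, 6, 2, 8, 1] cursor@9
After 7 (insert_before(66)): list=[29, 66, 9, 59, 6, 2, 8, 1] cursor@9
After 8 (insert_before(78)): list=[29, 66, 78, 9, 59, 6, 2, 8, 1] cursor@9
After 9 (next): list=[29, 66, 78, 9, 59, 6, 2, 8, 1] cursor@59
After 10 (delete_current): list=[29, 66, 78, 9, 6, 2, 8, 1] cursor@6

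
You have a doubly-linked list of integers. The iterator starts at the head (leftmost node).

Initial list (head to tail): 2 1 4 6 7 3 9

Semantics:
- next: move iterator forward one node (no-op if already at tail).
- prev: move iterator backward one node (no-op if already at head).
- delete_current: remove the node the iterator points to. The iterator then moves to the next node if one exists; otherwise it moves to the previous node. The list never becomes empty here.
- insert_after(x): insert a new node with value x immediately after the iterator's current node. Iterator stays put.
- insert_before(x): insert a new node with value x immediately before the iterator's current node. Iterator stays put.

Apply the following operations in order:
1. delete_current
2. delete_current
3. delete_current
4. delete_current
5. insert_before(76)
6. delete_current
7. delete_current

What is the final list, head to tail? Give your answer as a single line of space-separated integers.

Answer: 76 9

Derivation:
After 1 (delete_current): list=[1, 4, 6, 7, 3, 9] cursor@1
After 2 (delete_current): list=[4, 6, 7, 3, 9] cursor@4
After 3 (delete_current): list=[6, 7, 3, 9] cursor@6
After 4 (delete_current): list=[7, 3, 9] cursor@7
After 5 (insert_before(76)): list=[76, 7, 3, 9] cursor@7
After 6 (delete_current): list=[76, 3, 9] cursor@3
After 7 (delete_current): list=[76, 9] cursor@9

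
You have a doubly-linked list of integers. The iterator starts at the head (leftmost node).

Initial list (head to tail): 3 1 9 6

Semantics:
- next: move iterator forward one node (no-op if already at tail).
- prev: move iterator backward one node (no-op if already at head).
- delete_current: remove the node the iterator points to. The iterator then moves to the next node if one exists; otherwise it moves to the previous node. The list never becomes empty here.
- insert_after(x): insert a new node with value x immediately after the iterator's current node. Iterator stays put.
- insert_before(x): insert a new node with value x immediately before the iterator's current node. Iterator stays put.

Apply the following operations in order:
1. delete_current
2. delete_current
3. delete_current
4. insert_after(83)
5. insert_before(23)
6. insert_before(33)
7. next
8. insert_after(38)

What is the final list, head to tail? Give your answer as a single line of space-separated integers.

Answer: 23 33 6 83 38

Derivation:
After 1 (delete_current): list=[1, 9, 6] cursor@1
After 2 (delete_current): list=[9, 6] cursor@9
After 3 (delete_current): list=[6] cursor@6
After 4 (insert_after(83)): list=[6, 83] cursor@6
After 5 (insert_before(23)): list=[23, 6, 83] cursor@6
After 6 (insert_before(33)): list=[23, 33, 6, 83] cursor@6
After 7 (next): list=[23, 33, 6, 83] cursor@83
After 8 (insert_after(38)): list=[23, 33, 6, 83, 38] cursor@83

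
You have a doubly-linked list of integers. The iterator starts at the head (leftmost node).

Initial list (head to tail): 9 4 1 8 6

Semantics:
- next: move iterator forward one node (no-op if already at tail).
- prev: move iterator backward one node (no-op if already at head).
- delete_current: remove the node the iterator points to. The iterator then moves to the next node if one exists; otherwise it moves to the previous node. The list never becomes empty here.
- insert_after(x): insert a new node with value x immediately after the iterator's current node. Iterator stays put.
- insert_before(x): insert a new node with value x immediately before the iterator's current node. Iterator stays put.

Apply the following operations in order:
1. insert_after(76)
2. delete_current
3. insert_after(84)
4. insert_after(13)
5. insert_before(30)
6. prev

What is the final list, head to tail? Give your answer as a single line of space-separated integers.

Answer: 30 76 13 84 4 1 8 6

Derivation:
After 1 (insert_after(76)): list=[9, 76, 4, 1, 8, 6] cursor@9
After 2 (delete_current): list=[76, 4, 1, 8, 6] cursor@76
After 3 (insert_after(84)): list=[76, 84, 4, 1, 8, 6] cursor@76
After 4 (insert_after(13)): list=[76, 13, 84, 4, 1, 8, 6] cursor@76
After 5 (insert_before(30)): list=[30, 76, 13, 84, 4, 1, 8, 6] cursor@76
After 6 (prev): list=[30, 76, 13, 84, 4, 1, 8, 6] cursor@30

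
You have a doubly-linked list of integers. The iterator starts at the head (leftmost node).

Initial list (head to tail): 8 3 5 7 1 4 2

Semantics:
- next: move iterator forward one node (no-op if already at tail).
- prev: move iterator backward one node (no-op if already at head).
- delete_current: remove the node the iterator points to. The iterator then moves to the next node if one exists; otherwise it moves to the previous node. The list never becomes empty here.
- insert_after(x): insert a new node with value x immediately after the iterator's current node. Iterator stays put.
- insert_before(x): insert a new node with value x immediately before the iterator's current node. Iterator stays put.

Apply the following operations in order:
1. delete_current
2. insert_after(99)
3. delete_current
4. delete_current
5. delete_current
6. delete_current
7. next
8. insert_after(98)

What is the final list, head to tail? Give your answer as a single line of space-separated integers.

Answer: 1 4 98 2

Derivation:
After 1 (delete_current): list=[3, 5, 7, 1, 4, 2] cursor@3
After 2 (insert_after(99)): list=[3, 99, 5, 7, 1, 4, 2] cursor@3
After 3 (delete_current): list=[99, 5, 7, 1, 4, 2] cursor@99
After 4 (delete_current): list=[5, 7, 1, 4, 2] cursor@5
After 5 (delete_current): list=[7, 1, 4, 2] cursor@7
After 6 (delete_current): list=[1, 4, 2] cursor@1
After 7 (next): list=[1, 4, 2] cursor@4
After 8 (insert_after(98)): list=[1, 4, 98, 2] cursor@4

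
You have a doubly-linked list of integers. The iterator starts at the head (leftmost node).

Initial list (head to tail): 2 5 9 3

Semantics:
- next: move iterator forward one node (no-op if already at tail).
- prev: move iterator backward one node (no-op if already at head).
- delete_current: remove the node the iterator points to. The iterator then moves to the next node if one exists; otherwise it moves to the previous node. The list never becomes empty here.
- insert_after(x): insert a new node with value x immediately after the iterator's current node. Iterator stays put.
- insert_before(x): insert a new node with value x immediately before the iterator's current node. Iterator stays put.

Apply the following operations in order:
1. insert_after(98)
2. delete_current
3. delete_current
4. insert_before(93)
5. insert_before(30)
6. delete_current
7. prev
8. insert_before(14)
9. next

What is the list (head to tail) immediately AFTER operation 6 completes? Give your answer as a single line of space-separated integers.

Answer: 93 30 9 3

Derivation:
After 1 (insert_after(98)): list=[2, 98, 5, 9, 3] cursor@2
After 2 (delete_current): list=[98, 5, 9, 3] cursor@98
After 3 (delete_current): list=[5, 9, 3] cursor@5
After 4 (insert_before(93)): list=[93, 5, 9, 3] cursor@5
After 5 (insert_before(30)): list=[93, 30, 5, 9, 3] cursor@5
After 6 (delete_current): list=[93, 30, 9, 3] cursor@9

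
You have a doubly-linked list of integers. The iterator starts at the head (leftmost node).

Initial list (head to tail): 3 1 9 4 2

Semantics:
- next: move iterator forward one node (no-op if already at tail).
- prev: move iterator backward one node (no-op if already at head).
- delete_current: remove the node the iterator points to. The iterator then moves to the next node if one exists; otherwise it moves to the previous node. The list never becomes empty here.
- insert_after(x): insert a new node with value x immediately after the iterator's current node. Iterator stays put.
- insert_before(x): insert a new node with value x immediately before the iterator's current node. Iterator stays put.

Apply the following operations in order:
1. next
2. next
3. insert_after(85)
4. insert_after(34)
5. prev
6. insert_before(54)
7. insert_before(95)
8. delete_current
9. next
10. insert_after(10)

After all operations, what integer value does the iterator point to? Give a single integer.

Answer: 34

Derivation:
After 1 (next): list=[3, 1, 9, 4, 2] cursor@1
After 2 (next): list=[3, 1, 9, 4, 2] cursor@9
After 3 (insert_after(85)): list=[3, 1, 9, 85, 4, 2] cursor@9
After 4 (insert_after(34)): list=[3, 1, 9, 34, 85, 4, 2] cursor@9
After 5 (prev): list=[3, 1, 9, 34, 85, 4, 2] cursor@1
After 6 (insert_before(54)): list=[3, 54, 1, 9, 34, 85, 4, 2] cursor@1
After 7 (insert_before(95)): list=[3, 54, 95, 1, 9, 34, 85, 4, 2] cursor@1
After 8 (delete_current): list=[3, 54, 95, 9, 34, 85, 4, 2] cursor@9
After 9 (next): list=[3, 54, 95, 9, 34, 85, 4, 2] cursor@34
After 10 (insert_after(10)): list=[3, 54, 95, 9, 34, 10, 85, 4, 2] cursor@34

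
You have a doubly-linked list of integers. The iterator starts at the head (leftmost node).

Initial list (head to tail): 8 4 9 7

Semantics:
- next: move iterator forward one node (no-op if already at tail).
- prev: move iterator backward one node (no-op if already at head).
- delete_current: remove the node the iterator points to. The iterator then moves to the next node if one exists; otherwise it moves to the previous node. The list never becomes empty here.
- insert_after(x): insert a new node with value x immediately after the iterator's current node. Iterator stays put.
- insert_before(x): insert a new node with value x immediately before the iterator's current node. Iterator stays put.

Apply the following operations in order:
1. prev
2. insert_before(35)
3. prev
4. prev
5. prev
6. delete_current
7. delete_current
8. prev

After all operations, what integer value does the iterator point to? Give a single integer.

After 1 (prev): list=[8, 4, 9, 7] cursor@8
After 2 (insert_before(35)): list=[35, 8, 4, 9, 7] cursor@8
After 3 (prev): list=[35, 8, 4, 9, 7] cursor@35
After 4 (prev): list=[35, 8, 4, 9, 7] cursor@35
After 5 (prev): list=[35, 8, 4, 9, 7] cursor@35
After 6 (delete_current): list=[8, 4, 9, 7] cursor@8
After 7 (delete_current): list=[4, 9, 7] cursor@4
After 8 (prev): list=[4, 9, 7] cursor@4

Answer: 4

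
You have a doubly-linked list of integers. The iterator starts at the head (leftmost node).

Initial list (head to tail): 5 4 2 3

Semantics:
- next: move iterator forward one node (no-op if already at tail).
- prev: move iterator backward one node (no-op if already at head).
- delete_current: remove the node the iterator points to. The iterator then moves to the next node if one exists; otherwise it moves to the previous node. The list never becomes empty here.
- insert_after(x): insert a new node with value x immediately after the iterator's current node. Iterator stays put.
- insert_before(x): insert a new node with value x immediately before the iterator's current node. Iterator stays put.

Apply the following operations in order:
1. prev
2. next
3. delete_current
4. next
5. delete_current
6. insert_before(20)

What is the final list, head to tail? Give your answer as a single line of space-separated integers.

After 1 (prev): list=[5, 4, 2, 3] cursor@5
After 2 (next): list=[5, 4, 2, 3] cursor@4
After 3 (delete_current): list=[5, 2, 3] cursor@2
After 4 (next): list=[5, 2, 3] cursor@3
After 5 (delete_current): list=[5, 2] cursor@2
After 6 (insert_before(20)): list=[5, 20, 2] cursor@2

Answer: 5 20 2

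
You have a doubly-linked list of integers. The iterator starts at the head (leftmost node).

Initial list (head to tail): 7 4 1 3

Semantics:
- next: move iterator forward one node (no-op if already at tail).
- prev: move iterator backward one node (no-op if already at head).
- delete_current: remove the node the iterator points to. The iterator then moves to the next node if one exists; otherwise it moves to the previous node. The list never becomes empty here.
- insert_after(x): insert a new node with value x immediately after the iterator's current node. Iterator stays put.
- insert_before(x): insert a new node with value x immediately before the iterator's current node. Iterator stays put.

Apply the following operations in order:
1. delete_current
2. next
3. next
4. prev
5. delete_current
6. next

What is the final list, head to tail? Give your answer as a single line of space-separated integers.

Answer: 4 3

Derivation:
After 1 (delete_current): list=[4, 1, 3] cursor@4
After 2 (next): list=[4, 1, 3] cursor@1
After 3 (next): list=[4, 1, 3] cursor@3
After 4 (prev): list=[4, 1, 3] cursor@1
After 5 (delete_current): list=[4, 3] cursor@3
After 6 (next): list=[4, 3] cursor@3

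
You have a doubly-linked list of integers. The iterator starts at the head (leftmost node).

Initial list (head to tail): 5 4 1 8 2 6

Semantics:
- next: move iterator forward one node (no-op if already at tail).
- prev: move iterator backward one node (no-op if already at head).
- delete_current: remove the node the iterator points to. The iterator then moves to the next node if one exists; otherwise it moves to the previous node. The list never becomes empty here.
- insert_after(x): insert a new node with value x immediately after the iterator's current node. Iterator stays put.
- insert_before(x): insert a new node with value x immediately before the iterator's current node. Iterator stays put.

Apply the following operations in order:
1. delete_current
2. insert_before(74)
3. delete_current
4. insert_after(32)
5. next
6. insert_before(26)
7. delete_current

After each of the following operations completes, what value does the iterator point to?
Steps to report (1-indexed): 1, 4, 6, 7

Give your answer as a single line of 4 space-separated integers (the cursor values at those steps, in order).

Answer: 4 1 32 8

Derivation:
After 1 (delete_current): list=[4, 1, 8, 2, 6] cursor@4
After 2 (insert_before(74)): list=[74, 4, 1, 8, 2, 6] cursor@4
After 3 (delete_current): list=[74, 1, 8, 2, 6] cursor@1
After 4 (insert_after(32)): list=[74, 1, 32, 8, 2, 6] cursor@1
After 5 (next): list=[74, 1, 32, 8, 2, 6] cursor@32
After 6 (insert_before(26)): list=[74, 1, 26, 32, 8, 2, 6] cursor@32
After 7 (delete_current): list=[74, 1, 26, 8, 2, 6] cursor@8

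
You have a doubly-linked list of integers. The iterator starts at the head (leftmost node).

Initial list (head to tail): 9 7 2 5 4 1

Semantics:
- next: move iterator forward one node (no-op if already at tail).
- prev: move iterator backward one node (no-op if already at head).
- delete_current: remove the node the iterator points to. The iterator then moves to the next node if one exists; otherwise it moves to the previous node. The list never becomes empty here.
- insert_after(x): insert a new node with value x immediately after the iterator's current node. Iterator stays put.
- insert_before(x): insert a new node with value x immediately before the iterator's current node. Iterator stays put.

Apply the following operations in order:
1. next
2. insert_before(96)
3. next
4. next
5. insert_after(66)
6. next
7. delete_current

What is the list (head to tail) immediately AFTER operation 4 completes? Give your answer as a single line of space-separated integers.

Answer: 9 96 7 2 5 4 1

Derivation:
After 1 (next): list=[9, 7, 2, 5, 4, 1] cursor@7
After 2 (insert_before(96)): list=[9, 96, 7, 2, 5, 4, 1] cursor@7
After 3 (next): list=[9, 96, 7, 2, 5, 4, 1] cursor@2
After 4 (next): list=[9, 96, 7, 2, 5, 4, 1] cursor@5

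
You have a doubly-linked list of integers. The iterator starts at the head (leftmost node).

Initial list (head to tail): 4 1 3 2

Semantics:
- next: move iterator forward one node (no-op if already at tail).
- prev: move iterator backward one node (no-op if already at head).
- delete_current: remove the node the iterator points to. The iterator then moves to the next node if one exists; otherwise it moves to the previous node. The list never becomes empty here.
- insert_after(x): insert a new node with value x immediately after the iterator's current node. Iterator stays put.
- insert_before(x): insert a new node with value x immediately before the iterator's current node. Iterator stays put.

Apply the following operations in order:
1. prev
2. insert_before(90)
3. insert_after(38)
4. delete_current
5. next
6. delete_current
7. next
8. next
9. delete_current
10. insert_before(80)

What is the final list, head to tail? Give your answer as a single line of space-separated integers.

Answer: 90 38 80 3

Derivation:
After 1 (prev): list=[4, 1, 3, 2] cursor@4
After 2 (insert_before(90)): list=[90, 4, 1, 3, 2] cursor@4
After 3 (insert_after(38)): list=[90, 4, 38, 1, 3, 2] cursor@4
After 4 (delete_current): list=[90, 38, 1, 3, 2] cursor@38
After 5 (next): list=[90, 38, 1, 3, 2] cursor@1
After 6 (delete_current): list=[90, 38, 3, 2] cursor@3
After 7 (next): list=[90, 38, 3, 2] cursor@2
After 8 (next): list=[90, 38, 3, 2] cursor@2
After 9 (delete_current): list=[90, 38, 3] cursor@3
After 10 (insert_before(80)): list=[90, 38, 80, 3] cursor@3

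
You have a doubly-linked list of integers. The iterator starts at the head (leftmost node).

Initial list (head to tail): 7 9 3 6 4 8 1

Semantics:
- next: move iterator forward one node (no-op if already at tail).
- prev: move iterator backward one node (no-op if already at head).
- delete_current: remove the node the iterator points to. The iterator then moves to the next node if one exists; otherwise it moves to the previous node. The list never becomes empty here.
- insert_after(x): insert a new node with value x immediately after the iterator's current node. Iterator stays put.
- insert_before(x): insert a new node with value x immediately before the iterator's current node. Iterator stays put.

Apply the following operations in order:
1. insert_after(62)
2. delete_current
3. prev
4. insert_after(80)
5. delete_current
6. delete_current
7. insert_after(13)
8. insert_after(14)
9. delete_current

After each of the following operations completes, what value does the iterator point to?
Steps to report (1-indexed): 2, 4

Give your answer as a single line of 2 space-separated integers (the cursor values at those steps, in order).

After 1 (insert_after(62)): list=[7, 62, 9, 3, 6, 4, 8, 1] cursor@7
After 2 (delete_current): list=[62, 9, 3, 6, 4, 8, 1] cursor@62
After 3 (prev): list=[62, 9, 3, 6, 4, 8, 1] cursor@62
After 4 (insert_after(80)): list=[62, 80, 9, 3, 6, 4, 8, 1] cursor@62
After 5 (delete_current): list=[80, 9, 3, 6, 4, 8, 1] cursor@80
After 6 (delete_current): list=[9, 3, 6, 4, 8, 1] cursor@9
After 7 (insert_after(13)): list=[9, 13, 3, 6, 4, 8, 1] cursor@9
After 8 (insert_after(14)): list=[9, 14, 13, 3, 6, 4, 8, 1] cursor@9
After 9 (delete_current): list=[14, 13, 3, 6, 4, 8, 1] cursor@14

Answer: 62 62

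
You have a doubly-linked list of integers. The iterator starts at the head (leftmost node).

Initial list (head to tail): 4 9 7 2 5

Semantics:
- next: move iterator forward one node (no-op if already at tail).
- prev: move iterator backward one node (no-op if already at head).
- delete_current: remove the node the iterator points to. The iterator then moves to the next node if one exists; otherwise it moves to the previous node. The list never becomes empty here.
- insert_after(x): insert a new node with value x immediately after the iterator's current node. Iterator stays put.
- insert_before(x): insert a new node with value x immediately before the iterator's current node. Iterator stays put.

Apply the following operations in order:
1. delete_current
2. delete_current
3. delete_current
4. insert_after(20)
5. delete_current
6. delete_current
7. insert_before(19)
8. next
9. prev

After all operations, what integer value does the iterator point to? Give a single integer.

Answer: 19

Derivation:
After 1 (delete_current): list=[9, 7, 2, 5] cursor@9
After 2 (delete_current): list=[7, 2, 5] cursor@7
After 3 (delete_current): list=[2, 5] cursor@2
After 4 (insert_after(20)): list=[2, 20, 5] cursor@2
After 5 (delete_current): list=[20, 5] cursor@20
After 6 (delete_current): list=[5] cursor@5
After 7 (insert_before(19)): list=[19, 5] cursor@5
After 8 (next): list=[19, 5] cursor@5
After 9 (prev): list=[19, 5] cursor@19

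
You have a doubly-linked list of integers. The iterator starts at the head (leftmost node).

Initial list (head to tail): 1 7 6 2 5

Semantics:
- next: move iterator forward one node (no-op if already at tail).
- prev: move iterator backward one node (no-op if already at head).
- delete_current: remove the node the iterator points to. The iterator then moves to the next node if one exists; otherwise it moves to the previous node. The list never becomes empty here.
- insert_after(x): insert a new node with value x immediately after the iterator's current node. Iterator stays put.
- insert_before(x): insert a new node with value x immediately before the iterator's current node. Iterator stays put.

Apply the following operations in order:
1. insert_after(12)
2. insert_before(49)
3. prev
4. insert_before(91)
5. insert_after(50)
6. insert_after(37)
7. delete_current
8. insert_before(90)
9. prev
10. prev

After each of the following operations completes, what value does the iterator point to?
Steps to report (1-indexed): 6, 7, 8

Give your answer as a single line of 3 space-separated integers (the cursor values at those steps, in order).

After 1 (insert_after(12)): list=[1, 12, 7, 6, 2, 5] cursor@1
After 2 (insert_before(49)): list=[49, 1, 12, 7, 6, 2, 5] cursor@1
After 3 (prev): list=[49, 1, 12, 7, 6, 2, 5] cursor@49
After 4 (insert_before(91)): list=[91, 49, 1, 12, 7, 6, 2, 5] cursor@49
After 5 (insert_after(50)): list=[91, 49, 50, 1, 12, 7, 6, 2, 5] cursor@49
After 6 (insert_after(37)): list=[91, 49, 37, 50, 1, 12, 7, 6, 2, 5] cursor@49
After 7 (delete_current): list=[91, 37, 50, 1, 12, 7, 6, 2, 5] cursor@37
After 8 (insert_before(90)): list=[91, 90, 37, 50, 1, 12, 7, 6, 2, 5] cursor@37
After 9 (prev): list=[91, 90, 37, 50, 1, 12, 7, 6, 2, 5] cursor@90
After 10 (prev): list=[91, 90, 37, 50, 1, 12, 7, 6, 2, 5] cursor@91

Answer: 49 37 37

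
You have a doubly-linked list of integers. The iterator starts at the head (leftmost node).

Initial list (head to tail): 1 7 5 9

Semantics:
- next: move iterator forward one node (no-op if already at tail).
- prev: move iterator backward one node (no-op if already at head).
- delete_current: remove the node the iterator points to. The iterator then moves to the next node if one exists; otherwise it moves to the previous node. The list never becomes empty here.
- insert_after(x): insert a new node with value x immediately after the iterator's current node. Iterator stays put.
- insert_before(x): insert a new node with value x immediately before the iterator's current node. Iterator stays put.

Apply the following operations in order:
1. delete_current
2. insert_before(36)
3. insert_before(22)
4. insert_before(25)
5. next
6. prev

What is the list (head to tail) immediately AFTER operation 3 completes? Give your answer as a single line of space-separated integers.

After 1 (delete_current): list=[7, 5, 9] cursor@7
After 2 (insert_before(36)): list=[36, 7, 5, 9] cursor@7
After 3 (insert_before(22)): list=[36, 22, 7, 5, 9] cursor@7

Answer: 36 22 7 5 9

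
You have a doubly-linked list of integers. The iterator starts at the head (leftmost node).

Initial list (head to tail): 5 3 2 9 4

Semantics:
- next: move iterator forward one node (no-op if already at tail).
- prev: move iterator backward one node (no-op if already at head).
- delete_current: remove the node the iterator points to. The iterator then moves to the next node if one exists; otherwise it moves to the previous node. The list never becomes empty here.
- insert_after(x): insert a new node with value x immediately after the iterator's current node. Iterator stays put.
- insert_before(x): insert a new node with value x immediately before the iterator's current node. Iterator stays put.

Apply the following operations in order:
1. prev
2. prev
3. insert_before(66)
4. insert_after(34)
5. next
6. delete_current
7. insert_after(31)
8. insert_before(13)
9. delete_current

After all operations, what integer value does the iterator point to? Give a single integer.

Answer: 31

Derivation:
After 1 (prev): list=[5, 3, 2, 9, 4] cursor@5
After 2 (prev): list=[5, 3, 2, 9, 4] cursor@5
After 3 (insert_before(66)): list=[66, 5, 3, 2, 9, 4] cursor@5
After 4 (insert_after(34)): list=[66, 5, 34, 3, 2, 9, 4] cursor@5
After 5 (next): list=[66, 5, 34, 3, 2, 9, 4] cursor@34
After 6 (delete_current): list=[66, 5, 3, 2, 9, 4] cursor@3
After 7 (insert_after(31)): list=[66, 5, 3, 31, 2, 9, 4] cursor@3
After 8 (insert_before(13)): list=[66, 5, 13, 3, 31, 2, 9, 4] cursor@3
After 9 (delete_current): list=[66, 5, 13, 31, 2, 9, 4] cursor@31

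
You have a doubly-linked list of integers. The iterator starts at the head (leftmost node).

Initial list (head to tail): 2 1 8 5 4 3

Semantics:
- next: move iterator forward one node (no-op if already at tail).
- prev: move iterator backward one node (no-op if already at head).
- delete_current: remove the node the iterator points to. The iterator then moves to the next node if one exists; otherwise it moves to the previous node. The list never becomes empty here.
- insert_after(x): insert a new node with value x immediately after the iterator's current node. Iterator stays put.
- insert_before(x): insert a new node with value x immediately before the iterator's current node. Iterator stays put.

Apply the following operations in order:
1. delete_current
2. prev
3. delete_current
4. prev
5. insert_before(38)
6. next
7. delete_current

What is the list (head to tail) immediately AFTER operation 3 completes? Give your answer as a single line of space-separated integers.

After 1 (delete_current): list=[1, 8, 5, 4, 3] cursor@1
After 2 (prev): list=[1, 8, 5, 4, 3] cursor@1
After 3 (delete_current): list=[8, 5, 4, 3] cursor@8

Answer: 8 5 4 3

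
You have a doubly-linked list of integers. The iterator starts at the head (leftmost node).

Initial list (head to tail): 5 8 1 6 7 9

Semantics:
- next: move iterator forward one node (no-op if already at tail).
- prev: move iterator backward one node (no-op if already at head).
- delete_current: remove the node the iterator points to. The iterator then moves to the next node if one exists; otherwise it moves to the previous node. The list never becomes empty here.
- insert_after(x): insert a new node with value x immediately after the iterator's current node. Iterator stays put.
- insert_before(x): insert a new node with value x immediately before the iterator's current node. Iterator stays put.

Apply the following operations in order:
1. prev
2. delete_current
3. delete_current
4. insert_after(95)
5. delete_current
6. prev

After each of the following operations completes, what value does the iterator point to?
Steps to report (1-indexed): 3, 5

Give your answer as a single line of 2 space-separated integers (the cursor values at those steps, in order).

After 1 (prev): list=[5, 8, 1, 6, 7, 9] cursor@5
After 2 (delete_current): list=[8, 1, 6, 7, 9] cursor@8
After 3 (delete_current): list=[1, 6, 7, 9] cursor@1
After 4 (insert_after(95)): list=[1, 95, 6, 7, 9] cursor@1
After 5 (delete_current): list=[95, 6, 7, 9] cursor@95
After 6 (prev): list=[95, 6, 7, 9] cursor@95

Answer: 1 95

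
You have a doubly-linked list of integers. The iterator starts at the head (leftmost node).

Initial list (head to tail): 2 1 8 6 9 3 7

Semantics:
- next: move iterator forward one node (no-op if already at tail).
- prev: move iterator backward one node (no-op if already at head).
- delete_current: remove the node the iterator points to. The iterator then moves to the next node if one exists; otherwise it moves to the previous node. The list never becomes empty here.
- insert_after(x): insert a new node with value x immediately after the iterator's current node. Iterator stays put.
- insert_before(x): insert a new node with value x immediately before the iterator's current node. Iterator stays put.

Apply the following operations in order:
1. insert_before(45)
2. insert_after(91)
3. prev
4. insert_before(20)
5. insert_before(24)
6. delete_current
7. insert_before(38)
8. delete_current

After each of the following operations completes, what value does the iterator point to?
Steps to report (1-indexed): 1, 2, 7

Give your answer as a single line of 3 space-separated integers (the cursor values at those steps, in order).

After 1 (insert_before(45)): list=[45, 2, 1, 8, 6, 9, 3, 7] cursor@2
After 2 (insert_after(91)): list=[45, 2, 91, 1, 8, 6, 9, 3, 7] cursor@2
After 3 (prev): list=[45, 2, 91, 1, 8, 6, 9, 3, 7] cursor@45
After 4 (insert_before(20)): list=[20, 45, 2, 91, 1, 8, 6, 9, 3, 7] cursor@45
After 5 (insert_before(24)): list=[20, 24, 45, 2, 91, 1, 8, 6, 9, 3, 7] cursor@45
After 6 (delete_current): list=[20, 24, 2, 91, 1, 8, 6, 9, 3, 7] cursor@2
After 7 (insert_before(38)): list=[20, 24, 38, 2, 91, 1, 8, 6, 9, 3, 7] cursor@2
After 8 (delete_current): list=[20, 24, 38, 91, 1, 8, 6, 9, 3, 7] cursor@91

Answer: 2 2 2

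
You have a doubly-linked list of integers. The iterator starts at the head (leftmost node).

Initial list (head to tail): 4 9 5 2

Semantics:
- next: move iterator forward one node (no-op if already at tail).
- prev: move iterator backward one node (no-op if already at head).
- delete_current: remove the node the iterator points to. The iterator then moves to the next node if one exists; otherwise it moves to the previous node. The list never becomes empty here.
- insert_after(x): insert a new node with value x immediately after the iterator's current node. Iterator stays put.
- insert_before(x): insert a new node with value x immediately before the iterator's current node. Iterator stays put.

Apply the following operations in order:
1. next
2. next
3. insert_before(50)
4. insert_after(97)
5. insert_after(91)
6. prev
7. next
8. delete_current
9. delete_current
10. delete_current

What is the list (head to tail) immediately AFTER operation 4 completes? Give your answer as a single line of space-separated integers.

Answer: 4 9 50 5 97 2

Derivation:
After 1 (next): list=[4, 9, 5, 2] cursor@9
After 2 (next): list=[4, 9, 5, 2] cursor@5
After 3 (insert_before(50)): list=[4, 9, 50, 5, 2] cursor@5
After 4 (insert_after(97)): list=[4, 9, 50, 5, 97, 2] cursor@5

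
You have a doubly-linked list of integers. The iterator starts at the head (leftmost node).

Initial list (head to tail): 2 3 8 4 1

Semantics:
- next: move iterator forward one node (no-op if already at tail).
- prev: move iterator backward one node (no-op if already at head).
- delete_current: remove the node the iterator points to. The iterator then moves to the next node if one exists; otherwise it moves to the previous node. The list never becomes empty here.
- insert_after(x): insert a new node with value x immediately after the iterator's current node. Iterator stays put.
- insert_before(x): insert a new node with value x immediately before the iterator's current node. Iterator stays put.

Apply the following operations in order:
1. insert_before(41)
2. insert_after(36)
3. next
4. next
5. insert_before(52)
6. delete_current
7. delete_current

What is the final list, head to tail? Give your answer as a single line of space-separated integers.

Answer: 41 2 36 52 4 1

Derivation:
After 1 (insert_before(41)): list=[41, 2, 3, 8, 4, 1] cursor@2
After 2 (insert_after(36)): list=[41, 2, 36, 3, 8, 4, 1] cursor@2
After 3 (next): list=[41, 2, 36, 3, 8, 4, 1] cursor@36
After 4 (next): list=[41, 2, 36, 3, 8, 4, 1] cursor@3
After 5 (insert_before(52)): list=[41, 2, 36, 52, 3, 8, 4, 1] cursor@3
After 6 (delete_current): list=[41, 2, 36, 52, 8, 4, 1] cursor@8
After 7 (delete_current): list=[41, 2, 36, 52, 4, 1] cursor@4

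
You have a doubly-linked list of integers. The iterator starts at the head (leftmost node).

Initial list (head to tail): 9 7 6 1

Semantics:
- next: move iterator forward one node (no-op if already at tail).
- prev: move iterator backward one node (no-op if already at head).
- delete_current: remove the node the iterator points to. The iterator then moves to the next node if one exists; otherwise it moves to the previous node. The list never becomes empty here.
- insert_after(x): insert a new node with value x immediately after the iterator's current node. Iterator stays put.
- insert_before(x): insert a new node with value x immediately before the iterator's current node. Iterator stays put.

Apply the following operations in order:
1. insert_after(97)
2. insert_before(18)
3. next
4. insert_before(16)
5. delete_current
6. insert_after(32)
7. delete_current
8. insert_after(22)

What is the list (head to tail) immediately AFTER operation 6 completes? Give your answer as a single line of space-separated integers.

After 1 (insert_after(97)): list=[9, 97, 7, 6, 1] cursor@9
After 2 (insert_before(18)): list=[18, 9, 97, 7, 6, 1] cursor@9
After 3 (next): list=[18, 9, 97, 7, 6, 1] cursor@97
After 4 (insert_before(16)): list=[18, 9, 16, 97, 7, 6, 1] cursor@97
After 5 (delete_current): list=[18, 9, 16, 7, 6, 1] cursor@7
After 6 (insert_after(32)): list=[18, 9, 16, 7, 32, 6, 1] cursor@7

Answer: 18 9 16 7 32 6 1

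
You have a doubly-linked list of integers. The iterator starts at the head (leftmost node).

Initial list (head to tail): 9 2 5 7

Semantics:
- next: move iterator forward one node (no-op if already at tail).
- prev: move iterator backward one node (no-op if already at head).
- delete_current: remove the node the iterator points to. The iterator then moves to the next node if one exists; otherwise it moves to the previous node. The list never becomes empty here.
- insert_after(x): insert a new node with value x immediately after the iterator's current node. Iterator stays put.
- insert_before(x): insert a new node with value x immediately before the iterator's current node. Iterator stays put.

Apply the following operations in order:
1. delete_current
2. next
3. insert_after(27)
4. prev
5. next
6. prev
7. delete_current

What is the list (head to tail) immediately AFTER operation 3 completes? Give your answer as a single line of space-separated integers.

After 1 (delete_current): list=[2, 5, 7] cursor@2
After 2 (next): list=[2, 5, 7] cursor@5
After 3 (insert_after(27)): list=[2, 5, 27, 7] cursor@5

Answer: 2 5 27 7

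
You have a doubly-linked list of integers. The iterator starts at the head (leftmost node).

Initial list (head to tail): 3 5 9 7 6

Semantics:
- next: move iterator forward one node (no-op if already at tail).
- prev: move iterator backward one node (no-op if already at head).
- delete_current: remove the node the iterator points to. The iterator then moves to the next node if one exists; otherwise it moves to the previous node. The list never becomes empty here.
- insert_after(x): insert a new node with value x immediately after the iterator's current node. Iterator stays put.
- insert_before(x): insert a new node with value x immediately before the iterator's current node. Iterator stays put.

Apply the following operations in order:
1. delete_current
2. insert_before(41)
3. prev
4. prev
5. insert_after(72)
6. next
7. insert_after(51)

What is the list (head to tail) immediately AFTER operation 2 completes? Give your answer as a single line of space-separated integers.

After 1 (delete_current): list=[5, 9, 7, 6] cursor@5
After 2 (insert_before(41)): list=[41, 5, 9, 7, 6] cursor@5

Answer: 41 5 9 7 6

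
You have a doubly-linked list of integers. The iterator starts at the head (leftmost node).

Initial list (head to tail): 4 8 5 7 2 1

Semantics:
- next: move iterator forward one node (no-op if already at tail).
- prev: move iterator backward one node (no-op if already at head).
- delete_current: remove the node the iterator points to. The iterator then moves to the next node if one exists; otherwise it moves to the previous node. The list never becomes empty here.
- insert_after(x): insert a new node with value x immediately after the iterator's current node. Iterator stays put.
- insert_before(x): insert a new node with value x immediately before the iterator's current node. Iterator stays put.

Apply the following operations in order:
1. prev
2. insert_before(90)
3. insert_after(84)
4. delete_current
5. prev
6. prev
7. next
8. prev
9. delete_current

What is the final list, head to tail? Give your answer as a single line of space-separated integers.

Answer: 84 8 5 7 2 1

Derivation:
After 1 (prev): list=[4, 8, 5, 7, 2, 1] cursor@4
After 2 (insert_before(90)): list=[90, 4, 8, 5, 7, 2, 1] cursor@4
After 3 (insert_after(84)): list=[90, 4, 84, 8, 5, 7, 2, 1] cursor@4
After 4 (delete_current): list=[90, 84, 8, 5, 7, 2, 1] cursor@84
After 5 (prev): list=[90, 84, 8, 5, 7, 2, 1] cursor@90
After 6 (prev): list=[90, 84, 8, 5, 7, 2, 1] cursor@90
After 7 (next): list=[90, 84, 8, 5, 7, 2, 1] cursor@84
After 8 (prev): list=[90, 84, 8, 5, 7, 2, 1] cursor@90
After 9 (delete_current): list=[84, 8, 5, 7, 2, 1] cursor@84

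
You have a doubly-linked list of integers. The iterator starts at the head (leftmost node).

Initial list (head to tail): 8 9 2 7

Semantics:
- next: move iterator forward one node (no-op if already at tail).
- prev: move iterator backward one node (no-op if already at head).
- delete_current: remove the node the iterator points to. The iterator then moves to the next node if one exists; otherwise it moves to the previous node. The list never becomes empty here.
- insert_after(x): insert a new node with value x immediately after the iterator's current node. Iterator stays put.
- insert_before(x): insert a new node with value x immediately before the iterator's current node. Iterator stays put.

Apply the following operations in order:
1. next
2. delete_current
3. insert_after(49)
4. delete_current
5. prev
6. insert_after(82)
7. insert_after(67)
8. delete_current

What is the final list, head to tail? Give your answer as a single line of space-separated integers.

Answer: 67 82 49 7

Derivation:
After 1 (next): list=[8, 9, 2, 7] cursor@9
After 2 (delete_current): list=[8, 2, 7] cursor@2
After 3 (insert_after(49)): list=[8, 2, 49, 7] cursor@2
After 4 (delete_current): list=[8, 49, 7] cursor@49
After 5 (prev): list=[8, 49, 7] cursor@8
After 6 (insert_after(82)): list=[8, 82, 49, 7] cursor@8
After 7 (insert_after(67)): list=[8, 67, 82, 49, 7] cursor@8
After 8 (delete_current): list=[67, 82, 49, 7] cursor@67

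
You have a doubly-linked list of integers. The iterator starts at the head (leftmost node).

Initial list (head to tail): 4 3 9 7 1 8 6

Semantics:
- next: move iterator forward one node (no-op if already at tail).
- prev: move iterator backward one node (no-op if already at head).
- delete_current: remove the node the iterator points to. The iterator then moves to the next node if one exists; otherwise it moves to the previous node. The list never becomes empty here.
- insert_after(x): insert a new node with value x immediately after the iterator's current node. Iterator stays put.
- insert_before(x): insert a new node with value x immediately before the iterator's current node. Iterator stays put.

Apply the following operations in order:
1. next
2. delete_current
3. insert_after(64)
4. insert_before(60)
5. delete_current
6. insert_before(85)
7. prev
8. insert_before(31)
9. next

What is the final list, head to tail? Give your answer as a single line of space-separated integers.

After 1 (next): list=[4, 3, 9, 7, 1, 8, 6] cursor@3
After 2 (delete_current): list=[4, 9, 7, 1, 8, 6] cursor@9
After 3 (insert_after(64)): list=[4, 9, 64, 7, 1, 8, 6] cursor@9
After 4 (insert_before(60)): list=[4, 60, 9, 64, 7, 1, 8, 6] cursor@9
After 5 (delete_current): list=[4, 60, 64, 7, 1, 8, 6] cursor@64
After 6 (insert_before(85)): list=[4, 60, 85, 64, 7, 1, 8, 6] cursor@64
After 7 (prev): list=[4, 60, 85, 64, 7, 1, 8, 6] cursor@85
After 8 (insert_before(31)): list=[4, 60, 31, 85, 64, 7, 1, 8, 6] cursor@85
After 9 (next): list=[4, 60, 31, 85, 64, 7, 1, 8, 6] cursor@64

Answer: 4 60 31 85 64 7 1 8 6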